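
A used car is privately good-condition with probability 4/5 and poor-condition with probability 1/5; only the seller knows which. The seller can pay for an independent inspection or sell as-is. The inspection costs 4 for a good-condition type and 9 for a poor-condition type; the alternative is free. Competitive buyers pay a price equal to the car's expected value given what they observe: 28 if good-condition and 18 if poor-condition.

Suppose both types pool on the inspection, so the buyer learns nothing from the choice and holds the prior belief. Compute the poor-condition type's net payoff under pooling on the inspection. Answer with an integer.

Pooled price = 4/5·28 + 1/5·18 = 26.
poor-condition pays cost 9 for the inspection, so net payoff = 26 − 9 = 17.

17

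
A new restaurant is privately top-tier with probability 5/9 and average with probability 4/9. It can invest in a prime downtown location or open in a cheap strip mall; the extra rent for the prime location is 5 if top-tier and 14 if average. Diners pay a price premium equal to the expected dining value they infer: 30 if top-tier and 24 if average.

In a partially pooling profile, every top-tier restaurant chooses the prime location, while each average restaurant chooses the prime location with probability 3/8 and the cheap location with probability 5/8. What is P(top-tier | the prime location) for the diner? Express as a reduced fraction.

P(the prime location) = (5/9)·1 + (4/9)·(3/8) = 13/18.
By Bayes' rule, P(top-tier | the prime location) = (5/9) / (13/18) = 10/13.

10/13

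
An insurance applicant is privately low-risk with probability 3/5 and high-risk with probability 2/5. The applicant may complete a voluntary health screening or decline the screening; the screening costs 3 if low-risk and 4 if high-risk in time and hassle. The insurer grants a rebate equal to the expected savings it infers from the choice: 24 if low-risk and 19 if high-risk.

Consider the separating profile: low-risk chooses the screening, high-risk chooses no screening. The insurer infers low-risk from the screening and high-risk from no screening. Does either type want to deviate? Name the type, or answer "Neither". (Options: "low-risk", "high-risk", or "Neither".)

The screening pays 24; no screening pays 19.
low-risk: assigned the screening, nets 24 − 3 = 21; deviating to no screening nets 19.
high-risk: assigned no screening, nets 19; deviating to the screening nets 24 − 4 = 20.
The high-risk type gains 1 by deviating.

high-risk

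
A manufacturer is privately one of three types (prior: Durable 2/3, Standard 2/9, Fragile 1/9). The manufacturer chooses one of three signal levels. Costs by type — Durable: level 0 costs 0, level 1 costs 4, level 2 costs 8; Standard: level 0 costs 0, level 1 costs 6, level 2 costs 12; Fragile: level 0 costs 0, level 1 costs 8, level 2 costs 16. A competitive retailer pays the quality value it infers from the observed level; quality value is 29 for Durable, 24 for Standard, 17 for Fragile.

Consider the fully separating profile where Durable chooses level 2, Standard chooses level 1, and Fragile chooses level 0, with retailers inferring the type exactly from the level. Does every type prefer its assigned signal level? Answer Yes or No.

Separating prices: level 2 → 29, level 1 → 24, level 0 → 17.
Durable (assigned level 2): level 0: 17 − 0 = 17; level 1: 24 − 4 = 20; level 2: 29 − 8 = 21. Durable stays.
Standard (assigned level 1): level 0: 17 − 0 = 17; level 1: 24 − 6 = 18; level 2: 29 − 12 = 17. Standard stays.
Fragile (assigned level 0): level 0: 17 − 0 = 17; level 1: 24 − 8 = 16; level 2: 29 − 16 = 13. Fragile stays.
Every type prefers its assigned level; separation holds.

Yes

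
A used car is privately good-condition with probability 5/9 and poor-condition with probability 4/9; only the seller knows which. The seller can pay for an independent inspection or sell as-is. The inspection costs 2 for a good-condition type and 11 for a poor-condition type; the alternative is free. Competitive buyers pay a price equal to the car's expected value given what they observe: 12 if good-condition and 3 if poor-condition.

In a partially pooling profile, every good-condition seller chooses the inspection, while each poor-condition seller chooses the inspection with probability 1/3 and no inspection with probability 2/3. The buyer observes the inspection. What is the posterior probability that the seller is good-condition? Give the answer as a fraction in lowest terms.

15/19

P(the inspection) = (5/9)·1 + (4/9)·(1/3) = 19/27.
By Bayes' rule, P(good-condition | the inspection) = (5/9) / (19/27) = 15/19.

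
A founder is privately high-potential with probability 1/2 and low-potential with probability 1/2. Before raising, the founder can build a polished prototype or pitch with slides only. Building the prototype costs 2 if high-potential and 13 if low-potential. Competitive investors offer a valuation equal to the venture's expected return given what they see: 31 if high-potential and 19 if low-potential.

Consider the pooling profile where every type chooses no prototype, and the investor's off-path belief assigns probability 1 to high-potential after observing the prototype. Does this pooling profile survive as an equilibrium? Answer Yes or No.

No

On path, the investor holds the prior and pays 1/2·31 + 1/2·19 = 25. Off path (the prototype), believing high-potential, it pays 31.
high-potential: no prototype nets 25; the prototype nets 31 − 2 = 29. high-potential would deviate.
low-potential: no prototype nets 25; the prototype nets 31 − 13 = 18. low-potential stays.
A type deviates, so pooling fails.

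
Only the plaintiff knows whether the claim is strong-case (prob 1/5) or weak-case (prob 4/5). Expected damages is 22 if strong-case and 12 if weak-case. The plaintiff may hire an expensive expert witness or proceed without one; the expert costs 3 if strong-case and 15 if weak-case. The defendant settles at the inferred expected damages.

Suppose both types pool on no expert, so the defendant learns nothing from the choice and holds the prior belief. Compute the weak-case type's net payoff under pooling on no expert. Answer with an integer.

Pooled settlement = 1/5·22 + 4/5·12 = 14.
weak-case pays no cost for no expert, so net payoff = 14.

14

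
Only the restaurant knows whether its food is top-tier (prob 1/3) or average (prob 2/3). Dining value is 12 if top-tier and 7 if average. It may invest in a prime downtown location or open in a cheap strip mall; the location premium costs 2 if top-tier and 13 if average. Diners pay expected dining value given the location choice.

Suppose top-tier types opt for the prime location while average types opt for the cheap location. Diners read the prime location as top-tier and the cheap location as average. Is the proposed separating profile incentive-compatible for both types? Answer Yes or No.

Under these beliefs, the prime location earns price premium 12 and the cheap location earns price premium 7.
top-tier: the prime location nets 12 − 2 = 10; the cheap location nets 7. top-tier prefers the prime location.
average: the prime location nets 12 − 13 = -1; the cheap location nets 7. average prefers the cheap location.
Neither type deviates, so the separating profile is an equilibrium.

Yes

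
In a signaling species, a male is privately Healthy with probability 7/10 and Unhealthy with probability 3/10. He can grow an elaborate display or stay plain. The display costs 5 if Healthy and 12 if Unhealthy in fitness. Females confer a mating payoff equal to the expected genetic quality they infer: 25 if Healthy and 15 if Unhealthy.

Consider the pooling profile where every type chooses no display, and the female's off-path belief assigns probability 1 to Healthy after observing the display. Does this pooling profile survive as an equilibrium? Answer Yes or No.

On path, the female holds the prior and pays 7/10·25 + 3/10·15 = 22. Off path (the display), believing Healthy, it pays 25.
Healthy: no display nets 22; the display nets 25 − 5 = 20. Healthy stays.
Unhealthy: no display nets 22; the display nets 25 − 12 = 13. Unhealthy stays.
No type deviates, so pooling is sustained.

Yes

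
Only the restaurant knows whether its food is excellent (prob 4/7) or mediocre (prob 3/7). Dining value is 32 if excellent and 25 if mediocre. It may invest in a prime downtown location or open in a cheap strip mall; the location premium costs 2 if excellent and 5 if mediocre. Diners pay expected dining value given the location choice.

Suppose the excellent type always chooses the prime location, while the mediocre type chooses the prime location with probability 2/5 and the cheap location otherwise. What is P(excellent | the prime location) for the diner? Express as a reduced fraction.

P(the prime location) = (4/7)·1 + (3/7)·(2/5) = 26/35.
By Bayes' rule, P(excellent | the prime location) = (4/7) / (26/35) = 10/13.

10/13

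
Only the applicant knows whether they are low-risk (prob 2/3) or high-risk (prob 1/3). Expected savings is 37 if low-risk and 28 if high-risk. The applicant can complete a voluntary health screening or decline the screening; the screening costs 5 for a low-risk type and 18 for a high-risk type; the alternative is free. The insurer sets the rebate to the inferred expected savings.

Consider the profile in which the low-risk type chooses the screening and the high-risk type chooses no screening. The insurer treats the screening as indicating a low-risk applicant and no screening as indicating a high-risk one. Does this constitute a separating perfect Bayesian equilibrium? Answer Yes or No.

Yes

Under these beliefs, the screening earns rebate 37 and no screening earns rebate 28.
low-risk: the screening nets 37 − 5 = 32; no screening nets 28. low-risk prefers the screening.
high-risk: the screening nets 37 − 18 = 19; no screening nets 28. high-risk prefers no screening.
Neither type deviates, so the separating profile is an equilibrium.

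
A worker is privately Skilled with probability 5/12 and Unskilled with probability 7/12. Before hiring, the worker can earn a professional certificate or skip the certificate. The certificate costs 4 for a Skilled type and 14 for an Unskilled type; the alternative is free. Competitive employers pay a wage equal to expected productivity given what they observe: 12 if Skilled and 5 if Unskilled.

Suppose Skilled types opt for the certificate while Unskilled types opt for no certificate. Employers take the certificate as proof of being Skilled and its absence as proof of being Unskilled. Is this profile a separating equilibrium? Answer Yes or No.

Under these beliefs, the certificate earns wage 12 and no certificate earns wage 5.
Skilled: the certificate nets 12 − 4 = 8; no certificate nets 5. Skilled prefers the certificate.
Unskilled: the certificate nets 12 − 14 = -2; no certificate nets 5. Unskilled prefers no certificate.
Neither type deviates, so the separating profile is an equilibrium.

Yes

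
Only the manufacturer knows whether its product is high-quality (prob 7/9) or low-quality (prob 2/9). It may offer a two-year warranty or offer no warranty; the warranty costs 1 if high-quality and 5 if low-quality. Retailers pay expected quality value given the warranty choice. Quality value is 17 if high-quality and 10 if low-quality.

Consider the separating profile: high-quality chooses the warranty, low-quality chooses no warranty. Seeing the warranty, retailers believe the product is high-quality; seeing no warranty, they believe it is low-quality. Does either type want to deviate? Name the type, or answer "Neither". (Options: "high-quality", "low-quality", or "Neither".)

The warranty pays 17; no warranty pays 10.
high-quality: assigned the warranty, nets 17 − 1 = 16; deviating to no warranty nets 10.
low-quality: assigned no warranty, nets 10; deviating to the warranty nets 17 − 5 = 12.
The low-quality type gains 2 by deviating.

low-quality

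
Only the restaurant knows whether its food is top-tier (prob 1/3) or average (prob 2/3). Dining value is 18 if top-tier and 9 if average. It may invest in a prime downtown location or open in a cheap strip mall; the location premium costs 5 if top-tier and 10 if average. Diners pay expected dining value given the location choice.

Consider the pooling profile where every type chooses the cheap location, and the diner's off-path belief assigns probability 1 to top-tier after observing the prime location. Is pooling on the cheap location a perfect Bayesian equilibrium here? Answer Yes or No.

On path, the diner holds the prior and pays 1/3·18 + 2/3·9 = 12. Off path (the prime location), believing top-tier, it pays 18.
top-tier: the cheap location nets 12; the prime location nets 18 − 5 = 13. top-tier would deviate.
average: the cheap location nets 12; the prime location nets 18 − 10 = 8. average stays.
A type deviates, so pooling fails.

No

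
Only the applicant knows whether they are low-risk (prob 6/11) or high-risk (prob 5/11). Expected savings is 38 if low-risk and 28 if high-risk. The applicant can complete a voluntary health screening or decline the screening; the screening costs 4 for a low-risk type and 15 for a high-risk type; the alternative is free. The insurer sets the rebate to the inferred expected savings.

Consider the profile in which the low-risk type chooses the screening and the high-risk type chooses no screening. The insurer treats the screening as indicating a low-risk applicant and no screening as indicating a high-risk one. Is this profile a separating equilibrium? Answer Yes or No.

Under these beliefs, the screening earns rebate 38 and no screening earns rebate 28.
low-risk: the screening nets 38 − 4 = 34; no screening nets 28. low-risk prefers the screening.
high-risk: the screening nets 38 − 15 = 23; no screening nets 28. high-risk prefers no screening.
Neither type deviates, so the separating profile is an equilibrium.

Yes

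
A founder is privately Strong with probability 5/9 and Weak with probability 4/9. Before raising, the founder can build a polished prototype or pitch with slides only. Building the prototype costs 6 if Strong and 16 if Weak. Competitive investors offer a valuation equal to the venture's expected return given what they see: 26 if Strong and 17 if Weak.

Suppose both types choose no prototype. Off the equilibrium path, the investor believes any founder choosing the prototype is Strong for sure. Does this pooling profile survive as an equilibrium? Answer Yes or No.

Yes

On path, the investor holds the prior and pays 5/9·26 + 4/9·17 = 22. Off path (the prototype), believing Strong, it pays 26.
Strong: no prototype nets 22; the prototype nets 26 − 6 = 20. Strong stays.
Weak: no prototype nets 22; the prototype nets 26 − 16 = 10. Weak stays.
No type deviates, so pooling is sustained.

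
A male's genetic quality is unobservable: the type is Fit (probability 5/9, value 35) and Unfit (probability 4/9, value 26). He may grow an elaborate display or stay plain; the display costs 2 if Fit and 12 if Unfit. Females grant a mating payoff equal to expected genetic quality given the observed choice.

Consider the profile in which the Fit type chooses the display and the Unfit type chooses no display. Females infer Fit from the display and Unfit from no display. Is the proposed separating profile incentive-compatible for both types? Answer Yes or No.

Under these beliefs, the display earns mating payoff 35 and no display earns mating payoff 26.
Fit: the display nets 35 − 2 = 33; no display nets 26. Fit prefers the display.
Unfit: the display nets 35 − 12 = 23; no display nets 26. Unfit prefers no display.
Neither type deviates, so the separating profile is an equilibrium.

Yes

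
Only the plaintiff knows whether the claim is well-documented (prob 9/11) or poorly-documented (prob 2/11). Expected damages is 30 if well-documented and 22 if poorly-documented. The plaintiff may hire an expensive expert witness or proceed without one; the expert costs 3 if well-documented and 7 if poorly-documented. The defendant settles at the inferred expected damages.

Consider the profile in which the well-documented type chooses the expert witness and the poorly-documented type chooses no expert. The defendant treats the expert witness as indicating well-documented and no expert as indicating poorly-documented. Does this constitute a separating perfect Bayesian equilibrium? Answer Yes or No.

Under these beliefs, the expert witness earns settlement 30 and no expert earns settlement 22.
well-documented: the expert witness nets 30 − 3 = 27; no expert nets 22. well-documented prefers the expert witness.
poorly-documented: the expert witness nets 30 − 7 = 23; no expert nets 22. poorly-documented would deviate to the expert witness.
poorly-documented has a profitable deviation, so the profile is not an equilibrium.

No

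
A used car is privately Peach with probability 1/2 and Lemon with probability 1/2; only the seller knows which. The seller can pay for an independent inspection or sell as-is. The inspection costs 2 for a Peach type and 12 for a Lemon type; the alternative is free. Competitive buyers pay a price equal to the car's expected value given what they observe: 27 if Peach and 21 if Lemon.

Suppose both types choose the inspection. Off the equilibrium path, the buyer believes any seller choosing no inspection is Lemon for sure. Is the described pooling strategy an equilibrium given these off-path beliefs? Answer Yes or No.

On path, the buyer holds the prior and pays 1/2·27 + 1/2·21 = 24. Off path (no inspection), believing Lemon, it pays 21.
Peach: the inspection nets 24 − 2 = 22; no inspection nets 21. Peach stays.
Lemon: the inspection nets 24 − 12 = 12; no inspection nets 21. Lemon would deviate.
A type deviates, so pooling fails.

No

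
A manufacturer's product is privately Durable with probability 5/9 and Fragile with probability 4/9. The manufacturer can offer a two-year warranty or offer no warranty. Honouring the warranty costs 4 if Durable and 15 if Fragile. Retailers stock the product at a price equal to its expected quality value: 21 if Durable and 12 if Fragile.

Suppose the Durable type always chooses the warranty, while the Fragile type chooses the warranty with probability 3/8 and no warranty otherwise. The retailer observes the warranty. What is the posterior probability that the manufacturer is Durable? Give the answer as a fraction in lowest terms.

10/13

P(the warranty) = (5/9)·1 + (4/9)·(3/8) = 13/18.
By Bayes' rule, P(Durable | the warranty) = (5/9) / (13/18) = 10/13.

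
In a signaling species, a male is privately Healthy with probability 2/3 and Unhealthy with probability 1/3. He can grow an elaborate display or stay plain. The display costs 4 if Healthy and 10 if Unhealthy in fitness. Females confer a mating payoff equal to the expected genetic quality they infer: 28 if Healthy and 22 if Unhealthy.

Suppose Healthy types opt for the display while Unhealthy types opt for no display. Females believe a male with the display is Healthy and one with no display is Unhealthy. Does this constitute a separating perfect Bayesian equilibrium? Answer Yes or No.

Yes

Under these beliefs, the display earns mating payoff 28 and no display earns mating payoff 22.
Healthy: the display nets 28 − 4 = 24; no display nets 22. Healthy prefers the display.
Unhealthy: the display nets 28 − 10 = 18; no display nets 22. Unhealthy prefers no display.
Neither type deviates, so the separating profile is an equilibrium.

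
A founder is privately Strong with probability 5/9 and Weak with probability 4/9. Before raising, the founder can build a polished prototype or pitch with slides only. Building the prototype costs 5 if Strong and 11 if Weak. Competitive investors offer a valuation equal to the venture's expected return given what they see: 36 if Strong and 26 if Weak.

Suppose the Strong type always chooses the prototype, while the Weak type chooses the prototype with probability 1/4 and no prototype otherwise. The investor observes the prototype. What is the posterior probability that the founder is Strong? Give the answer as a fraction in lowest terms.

P(the prototype) = (5/9)·1 + (4/9)·(1/4) = 2/3.
By Bayes' rule, P(Strong | the prototype) = (5/9) / (2/3) = 5/6.

5/6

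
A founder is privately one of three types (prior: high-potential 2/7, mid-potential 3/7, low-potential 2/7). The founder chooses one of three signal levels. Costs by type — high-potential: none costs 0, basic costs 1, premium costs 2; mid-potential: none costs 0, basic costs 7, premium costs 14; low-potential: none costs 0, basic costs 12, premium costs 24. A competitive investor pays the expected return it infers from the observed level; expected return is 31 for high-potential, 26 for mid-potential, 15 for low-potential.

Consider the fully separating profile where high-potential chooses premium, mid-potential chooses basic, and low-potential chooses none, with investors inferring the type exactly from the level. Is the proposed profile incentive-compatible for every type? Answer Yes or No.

Yes

Separating valuations: premium → 31, basic → 26, none → 15.
high-potential (assigned premium): none: 15 − 0 = 15; basic: 26 − 1 = 25; premium: 31 − 2 = 29. high-potential stays.
mid-potential (assigned basic): none: 15 − 0 = 15; basic: 26 − 7 = 19; premium: 31 − 14 = 17. mid-potential stays.
low-potential (assigned none): none: 15 − 0 = 15; basic: 26 − 12 = 14; premium: 31 − 24 = 7. low-potential stays.
Every type prefers its assigned level; separation holds.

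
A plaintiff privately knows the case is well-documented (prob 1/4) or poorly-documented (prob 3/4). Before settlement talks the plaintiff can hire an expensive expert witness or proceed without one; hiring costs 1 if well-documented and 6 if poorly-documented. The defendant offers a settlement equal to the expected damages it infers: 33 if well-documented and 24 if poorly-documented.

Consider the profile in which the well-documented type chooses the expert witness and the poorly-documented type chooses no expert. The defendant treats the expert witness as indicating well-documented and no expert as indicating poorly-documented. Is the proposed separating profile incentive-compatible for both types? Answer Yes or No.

Under these beliefs, the expert witness earns settlement 33 and no expert earns settlement 24.
well-documented: the expert witness nets 33 − 1 = 32; no expert nets 24. well-documented prefers the expert witness.
poorly-documented: the expert witness nets 33 − 6 = 27; no expert nets 24. poorly-documented would deviate to the expert witness.
poorly-documented has a profitable deviation, so the profile is not an equilibrium.

No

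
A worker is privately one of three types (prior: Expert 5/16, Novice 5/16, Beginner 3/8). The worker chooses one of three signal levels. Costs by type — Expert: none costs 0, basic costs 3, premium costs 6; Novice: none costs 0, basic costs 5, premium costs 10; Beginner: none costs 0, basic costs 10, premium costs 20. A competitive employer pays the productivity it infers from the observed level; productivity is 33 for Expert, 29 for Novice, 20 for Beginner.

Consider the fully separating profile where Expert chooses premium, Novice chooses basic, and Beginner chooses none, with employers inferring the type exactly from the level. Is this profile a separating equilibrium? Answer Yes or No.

Yes

Separating wages: premium → 33, basic → 29, none → 20.
Expert (assigned premium): none: 20 − 0 = 20; basic: 29 − 3 = 26; premium: 33 − 6 = 27. Expert stays.
Novice (assigned basic): none: 20 − 0 = 20; basic: 29 − 5 = 24; premium: 33 − 10 = 23. Novice stays.
Beginner (assigned none): none: 20 − 0 = 20; basic: 29 − 10 = 19; premium: 33 − 20 = 13. Beginner stays.
Every type prefers its assigned level; separation holds.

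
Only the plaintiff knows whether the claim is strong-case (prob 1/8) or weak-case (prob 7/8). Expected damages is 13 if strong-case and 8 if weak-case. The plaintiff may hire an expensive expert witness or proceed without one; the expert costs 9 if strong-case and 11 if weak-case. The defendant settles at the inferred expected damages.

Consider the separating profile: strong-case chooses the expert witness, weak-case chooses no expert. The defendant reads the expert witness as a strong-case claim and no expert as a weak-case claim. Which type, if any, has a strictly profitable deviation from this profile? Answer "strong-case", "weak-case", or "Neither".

strong-case

The expert witness pays 13; no expert pays 8.
strong-case: assigned the expert witness, nets 13 − 9 = 4; deviating to no expert nets 8.
weak-case: assigned no expert, nets 8; deviating to the expert witness nets 13 − 11 = 2.
The strong-case type gains 4 by deviating.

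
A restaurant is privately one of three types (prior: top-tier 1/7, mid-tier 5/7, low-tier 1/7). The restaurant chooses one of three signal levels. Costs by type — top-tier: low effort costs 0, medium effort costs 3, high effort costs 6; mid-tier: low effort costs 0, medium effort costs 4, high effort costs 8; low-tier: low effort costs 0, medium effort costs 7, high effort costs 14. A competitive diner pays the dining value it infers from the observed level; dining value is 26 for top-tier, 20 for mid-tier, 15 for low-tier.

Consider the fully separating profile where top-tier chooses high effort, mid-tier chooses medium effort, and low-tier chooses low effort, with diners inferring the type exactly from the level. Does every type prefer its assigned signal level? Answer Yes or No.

No

Separating price premiums: high effort → 26, medium effort → 20, low effort → 15.
top-tier (assigned high effort): low effort: 15 − 0 = 15; medium effort: 20 − 3 = 17; high effort: 26 − 6 = 20. top-tier stays.
mid-tier (assigned medium effort): low effort: 15 − 0 = 15; medium effort: 20 − 4 = 16; high effort: 26 − 8 = 18. mid-tier prefers high effort.
low-tier (assigned low effort): low effort: 15 − 0 = 15; medium effort: 20 − 7 = 13; high effort: 26 − 14 = 12. low-tier stays.
At least one type deviates; the separating profile fails.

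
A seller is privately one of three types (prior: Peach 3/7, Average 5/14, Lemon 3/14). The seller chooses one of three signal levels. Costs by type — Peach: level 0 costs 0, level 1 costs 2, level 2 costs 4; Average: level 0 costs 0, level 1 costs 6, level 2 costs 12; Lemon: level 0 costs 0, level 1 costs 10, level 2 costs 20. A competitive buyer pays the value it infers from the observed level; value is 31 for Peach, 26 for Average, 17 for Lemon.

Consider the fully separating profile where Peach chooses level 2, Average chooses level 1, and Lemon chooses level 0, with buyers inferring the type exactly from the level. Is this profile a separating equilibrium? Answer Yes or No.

Separating prices: level 2 → 31, level 1 → 26, level 0 → 17.
Peach (assigned level 2): level 0: 17 − 0 = 17; level 1: 26 − 2 = 24; level 2: 31 − 4 = 27. Peach stays.
Average (assigned level 1): level 0: 17 − 0 = 17; level 1: 26 − 6 = 20; level 2: 31 − 12 = 19. Average stays.
Lemon (assigned level 0): level 0: 17 − 0 = 17; level 1: 26 − 10 = 16; level 2: 31 − 20 = 11. Lemon stays.
Every type prefers its assigned level; separation holds.

Yes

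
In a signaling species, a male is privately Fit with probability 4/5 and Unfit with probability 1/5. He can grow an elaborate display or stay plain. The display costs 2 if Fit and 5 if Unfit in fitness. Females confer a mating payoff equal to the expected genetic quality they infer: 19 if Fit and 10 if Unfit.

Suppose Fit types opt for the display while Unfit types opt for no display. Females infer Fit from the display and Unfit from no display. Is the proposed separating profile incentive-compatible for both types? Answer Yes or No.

Under these beliefs, the display earns mating payoff 19 and no display earns mating payoff 10.
Fit: the display nets 19 − 2 = 17; no display nets 10. Fit prefers the display.
Unfit: the display nets 19 − 5 = 14; no display nets 10. Unfit would deviate to the display.
Unfit has a profitable deviation, so the profile is not an equilibrium.

No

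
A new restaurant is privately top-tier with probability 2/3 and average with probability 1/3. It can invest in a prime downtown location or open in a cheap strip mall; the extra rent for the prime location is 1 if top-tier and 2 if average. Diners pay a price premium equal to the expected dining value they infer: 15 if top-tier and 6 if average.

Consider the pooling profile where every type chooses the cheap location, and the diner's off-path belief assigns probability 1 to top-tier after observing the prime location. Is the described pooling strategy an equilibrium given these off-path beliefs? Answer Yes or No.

On path, the diner holds the prior and pays 2/3·15 + 1/3·6 = 12. Off path (the prime location), believing top-tier, it pays 15.
top-tier: the cheap location nets 12; the prime location nets 15 − 1 = 14. top-tier would deviate.
average: the cheap location nets 12; the prime location nets 15 − 2 = 13. average would deviate.
A type deviates, so pooling fails.

No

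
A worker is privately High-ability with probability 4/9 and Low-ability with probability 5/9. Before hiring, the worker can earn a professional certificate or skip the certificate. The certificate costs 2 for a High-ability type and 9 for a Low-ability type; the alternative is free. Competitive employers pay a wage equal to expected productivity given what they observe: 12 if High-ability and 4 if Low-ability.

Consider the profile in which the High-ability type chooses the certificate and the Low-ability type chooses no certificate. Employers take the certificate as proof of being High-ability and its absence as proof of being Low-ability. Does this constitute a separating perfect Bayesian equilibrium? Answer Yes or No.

Yes

Under these beliefs, the certificate earns wage 12 and no certificate earns wage 4.
High-ability: the certificate nets 12 − 2 = 10; no certificate nets 4. High-ability prefers the certificate.
Low-ability: the certificate nets 12 − 9 = 3; no certificate nets 4. Low-ability prefers no certificate.
Neither type deviates, so the separating profile is an equilibrium.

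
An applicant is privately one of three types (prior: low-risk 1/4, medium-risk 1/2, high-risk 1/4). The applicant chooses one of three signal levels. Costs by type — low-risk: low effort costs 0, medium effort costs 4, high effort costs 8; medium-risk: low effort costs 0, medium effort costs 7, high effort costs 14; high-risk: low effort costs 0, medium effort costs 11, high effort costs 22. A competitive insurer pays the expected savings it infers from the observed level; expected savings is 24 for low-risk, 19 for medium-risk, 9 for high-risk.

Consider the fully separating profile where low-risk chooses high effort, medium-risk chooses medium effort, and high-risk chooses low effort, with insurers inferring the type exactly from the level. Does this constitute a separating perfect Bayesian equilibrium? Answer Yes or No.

Separating rebates: high effort → 24, medium effort → 19, low effort → 9.
low-risk (assigned high effort): low effort: 9 − 0 = 9; medium effort: 19 − 4 = 15; high effort: 24 − 8 = 16. low-risk stays.
medium-risk (assigned medium effort): low effort: 9 − 0 = 9; medium effort: 19 − 7 = 12; high effort: 24 − 14 = 10. medium-risk stays.
high-risk (assigned low effort): low effort: 9 − 0 = 9; medium effort: 19 − 11 = 8; high effort: 24 − 22 = 2. high-risk stays.
Every type prefers its assigned level; separation holds.

Yes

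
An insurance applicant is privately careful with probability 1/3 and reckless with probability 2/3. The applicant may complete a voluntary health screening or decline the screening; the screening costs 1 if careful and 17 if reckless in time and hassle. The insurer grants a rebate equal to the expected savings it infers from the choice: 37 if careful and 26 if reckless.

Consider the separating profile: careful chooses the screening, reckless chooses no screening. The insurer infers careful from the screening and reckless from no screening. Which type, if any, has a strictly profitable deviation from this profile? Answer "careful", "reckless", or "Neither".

The screening pays 37; no screening pays 26.
careful: assigned the screening, nets 37 − 1 = 36; deviating to no screening nets 26.
reckless: assigned no screening, nets 26; deviating to the screening nets 37 − 17 = 20.
Both types strictly prefer their assigned action; no profitable deviation.

Neither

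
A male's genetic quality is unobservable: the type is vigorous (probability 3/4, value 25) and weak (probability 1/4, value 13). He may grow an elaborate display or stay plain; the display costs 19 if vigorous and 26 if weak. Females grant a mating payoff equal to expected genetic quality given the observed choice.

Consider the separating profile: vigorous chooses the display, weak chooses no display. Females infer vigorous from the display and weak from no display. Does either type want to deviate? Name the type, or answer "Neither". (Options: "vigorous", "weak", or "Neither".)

The display pays 25; no display pays 13.
vigorous: assigned the display, nets 25 − 19 = 6; deviating to no display nets 13.
weak: assigned no display, nets 13; deviating to the display nets 25 − 26 = -1.
The vigorous type gains 7 by deviating.

vigorous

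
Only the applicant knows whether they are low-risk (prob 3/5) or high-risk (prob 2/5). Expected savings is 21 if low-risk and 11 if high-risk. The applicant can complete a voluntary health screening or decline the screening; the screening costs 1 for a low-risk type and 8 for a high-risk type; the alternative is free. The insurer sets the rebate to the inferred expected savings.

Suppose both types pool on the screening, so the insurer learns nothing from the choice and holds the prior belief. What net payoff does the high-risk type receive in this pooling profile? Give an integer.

9

Pooled rebate = 3/5·21 + 2/5·11 = 17.
high-risk pays cost 8 for the screening, so net payoff = 17 − 8 = 9.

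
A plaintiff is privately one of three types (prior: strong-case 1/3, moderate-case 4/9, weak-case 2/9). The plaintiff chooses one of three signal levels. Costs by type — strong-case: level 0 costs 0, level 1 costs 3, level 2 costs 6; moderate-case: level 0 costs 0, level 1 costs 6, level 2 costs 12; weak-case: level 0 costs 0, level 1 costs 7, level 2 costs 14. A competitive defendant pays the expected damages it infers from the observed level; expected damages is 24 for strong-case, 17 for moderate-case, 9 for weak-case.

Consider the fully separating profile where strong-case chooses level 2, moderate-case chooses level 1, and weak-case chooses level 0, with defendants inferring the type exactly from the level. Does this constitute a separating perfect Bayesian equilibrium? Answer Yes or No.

Separating settlements: level 2 → 24, level 1 → 17, level 0 → 9.
strong-case (assigned level 2): level 0: 9 − 0 = 9; level 1: 17 − 3 = 14; level 2: 24 − 6 = 18. strong-case stays.
moderate-case (assigned level 1): level 0: 9 − 0 = 9; level 1: 17 − 6 = 11; level 2: 24 − 12 = 12. moderate-case prefers level 2.
weak-case (assigned level 0): level 0: 9 − 0 = 9; level 1: 17 − 7 = 10; level 2: 24 − 14 = 10. weak-case prefers level 1.
At least one type deviates; the separating profile fails.

No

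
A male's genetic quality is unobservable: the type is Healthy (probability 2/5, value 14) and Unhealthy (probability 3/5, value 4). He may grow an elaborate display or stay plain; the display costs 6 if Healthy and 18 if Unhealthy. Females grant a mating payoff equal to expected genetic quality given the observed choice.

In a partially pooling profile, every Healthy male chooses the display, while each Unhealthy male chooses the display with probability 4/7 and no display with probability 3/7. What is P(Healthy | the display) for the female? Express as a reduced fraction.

P(the display) = (2/5)·1 + (3/5)·(4/7) = 26/35.
By Bayes' rule, P(Healthy | the display) = (2/5) / (26/35) = 7/13.

7/13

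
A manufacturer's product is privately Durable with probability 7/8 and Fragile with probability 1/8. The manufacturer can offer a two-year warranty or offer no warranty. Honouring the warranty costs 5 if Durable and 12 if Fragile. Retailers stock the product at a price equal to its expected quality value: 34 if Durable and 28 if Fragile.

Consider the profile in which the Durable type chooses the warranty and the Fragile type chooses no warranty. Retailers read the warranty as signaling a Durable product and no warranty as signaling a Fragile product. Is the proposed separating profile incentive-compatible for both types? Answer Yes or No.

Under these beliefs, the warranty earns price 34 and no warranty earns price 28.
Durable: the warranty nets 34 − 5 = 29; no warranty nets 28. Durable prefers the warranty.
Fragile: the warranty nets 34 − 12 = 22; no warranty nets 28. Fragile prefers no warranty.
Neither type deviates, so the separating profile is an equilibrium.

Yes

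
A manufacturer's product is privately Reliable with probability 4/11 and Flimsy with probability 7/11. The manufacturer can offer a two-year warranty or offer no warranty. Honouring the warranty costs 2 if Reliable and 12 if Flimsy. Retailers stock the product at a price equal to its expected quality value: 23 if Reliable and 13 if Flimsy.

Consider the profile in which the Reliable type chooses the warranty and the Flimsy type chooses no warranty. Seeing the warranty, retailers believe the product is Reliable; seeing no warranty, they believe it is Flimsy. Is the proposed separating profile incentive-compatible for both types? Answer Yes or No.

Yes

Under these beliefs, the warranty earns price 23 and no warranty earns price 13.
Reliable: the warranty nets 23 − 2 = 21; no warranty nets 13. Reliable prefers the warranty.
Flimsy: the warranty nets 23 − 12 = 11; no warranty nets 13. Flimsy prefers no warranty.
Neither type deviates, so the separating profile is an equilibrium.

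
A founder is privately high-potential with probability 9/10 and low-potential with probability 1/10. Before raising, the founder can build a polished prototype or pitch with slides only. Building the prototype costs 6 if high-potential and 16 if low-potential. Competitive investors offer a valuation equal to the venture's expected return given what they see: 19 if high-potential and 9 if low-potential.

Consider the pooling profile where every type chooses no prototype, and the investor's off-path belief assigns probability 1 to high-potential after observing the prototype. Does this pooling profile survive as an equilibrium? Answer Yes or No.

Yes

On path, the investor holds the prior and pays 9/10·19 + 1/10·9 = 18. Off path (the prototype), believing high-potential, it pays 19.
high-potential: no prototype nets 18; the prototype nets 19 − 6 = 13. high-potential stays.
low-potential: no prototype nets 18; the prototype nets 19 − 16 = 3. low-potential stays.
No type deviates, so pooling is sustained.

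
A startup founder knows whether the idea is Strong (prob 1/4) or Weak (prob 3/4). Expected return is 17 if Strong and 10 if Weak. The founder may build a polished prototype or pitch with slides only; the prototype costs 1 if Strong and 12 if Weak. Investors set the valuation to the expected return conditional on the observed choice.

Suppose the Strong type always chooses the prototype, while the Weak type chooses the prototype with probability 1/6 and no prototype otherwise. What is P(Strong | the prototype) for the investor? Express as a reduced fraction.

P(the prototype) = (1/4)·1 + (3/4)·(1/6) = 3/8.
By Bayes' rule, P(Strong | the prototype) = (1/4) / (3/8) = 2/3.

2/3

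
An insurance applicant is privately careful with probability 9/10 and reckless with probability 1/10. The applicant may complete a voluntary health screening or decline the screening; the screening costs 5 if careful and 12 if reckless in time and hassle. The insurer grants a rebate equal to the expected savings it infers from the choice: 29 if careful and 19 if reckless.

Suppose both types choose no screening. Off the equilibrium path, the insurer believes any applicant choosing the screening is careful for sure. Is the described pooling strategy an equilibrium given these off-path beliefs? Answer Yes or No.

On path, the insurer holds the prior and pays 9/10·29 + 1/10·19 = 28. Off path (the screening), believing careful, it pays 29.
careful: no screening nets 28; the screening nets 29 − 5 = 24. careful stays.
reckless: no screening nets 28; the screening nets 29 − 12 = 17. reckless stays.
No type deviates, so pooling is sustained.

Yes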